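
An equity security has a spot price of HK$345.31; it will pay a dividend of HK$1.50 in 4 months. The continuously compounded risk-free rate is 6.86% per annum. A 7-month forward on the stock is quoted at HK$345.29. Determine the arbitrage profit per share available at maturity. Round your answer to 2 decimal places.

HK$12.59 per share

PV(dividends) I = 1.50·e^(−0.0686·4/12) = 1.4661
Fair forward F* = (S − I)·e^(rT) = (345.31 − 1.4661)·e^0.040017 = 343.8439 × 1.040828 = 357.8824
Market HK$345.29 < fair 357.8824: forward underpriced → reverse cash-and-carry (short the stock, invest proceeds at r, pay the dividends, go long the forward).
Profit at T = |F_mkt − F*| = |345.29 − 357.8824| = HK$12.59 per share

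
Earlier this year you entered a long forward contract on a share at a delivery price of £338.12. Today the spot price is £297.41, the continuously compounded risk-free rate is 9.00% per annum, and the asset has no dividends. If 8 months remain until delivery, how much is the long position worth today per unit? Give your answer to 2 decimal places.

Current fair forward for the remaining 8 months: F = S·e^(r·T), r = 0.0900
F = 297.41 · e^(0.0900 × 8/12) = 297.41 × 1.061837 = 315.8009
Value of long forward = (F − K)·e^(−rT) = (315.8009 − 338.12) · e^(−0.0900·8/12)
= -22.3191 × 0.941765 = -21.02

-£21.02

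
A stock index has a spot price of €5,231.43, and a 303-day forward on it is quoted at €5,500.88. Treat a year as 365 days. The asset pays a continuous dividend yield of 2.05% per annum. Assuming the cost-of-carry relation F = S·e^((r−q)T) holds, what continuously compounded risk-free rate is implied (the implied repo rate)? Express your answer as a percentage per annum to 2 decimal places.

From F = S·e^((r−q)T): (r − q) = ln(F/S)/T
ln(5500.88/5231.43) = ln(1.051506) = 0.050223
(r − q) = 0.050223 / (303/365) = 0.060500
r = ln(F/S)/T + q = 0.060500 + 0.0205 = 0.081000
r = 8.10%

8.10%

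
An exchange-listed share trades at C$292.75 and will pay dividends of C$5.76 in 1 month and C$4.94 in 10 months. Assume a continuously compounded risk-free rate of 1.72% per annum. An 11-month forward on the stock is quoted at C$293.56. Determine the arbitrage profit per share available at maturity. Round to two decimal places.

PV(dividends) I = 5.76·e^(−0.0172·1/12) + 4.94·e^(−0.0172·10/12) = 10.6214
Fair forward F* = (S − I)·e^(rT) = (292.75 − 10.6214)·e^0.015767 = 282.1286 × 1.015892 = 286.6122
Market C$293.56 > fair 286.6122: forward overpriced → cash-and-carry (borrow at r, buy the stock and collect the dividends, short the forward).
Profit at T = |F_mkt − F*| = |293.56 − 286.6122| = C$6.95 per share

C$6.95 per share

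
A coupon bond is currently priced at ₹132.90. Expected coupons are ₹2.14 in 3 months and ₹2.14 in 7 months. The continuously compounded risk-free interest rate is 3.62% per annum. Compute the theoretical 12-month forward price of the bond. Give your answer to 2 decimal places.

PV(coupons) I = 2.14·e^(−0.0362·3/12) + 2.14·e^(−0.0362·7/12)
I = 2.1207 + 2.0953 = 4.2160
F = (S − I)·e^(rT) = (132.90 − 4.2160) · e^(0.0362·12/12)
= 128.6840 · e^0.036200 = 128.6840 × 1.036863 = ₹133.43

₹133.43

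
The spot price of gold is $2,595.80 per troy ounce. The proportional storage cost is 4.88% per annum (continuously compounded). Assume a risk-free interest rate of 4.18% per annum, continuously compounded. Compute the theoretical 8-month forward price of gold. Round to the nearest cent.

$2,757.42 per troy ounce

Net carry = r + u − y = 0.0418 + 0.0488 − 0.0000 = 0.0906
F = S·e^((r+u−y)T) = 2595.80 · e^(0.0906 × 8/12) = 2595.80 · e^0.06040000
= 2595.80 × 1.06226137 = $2,757.42 per troy ounce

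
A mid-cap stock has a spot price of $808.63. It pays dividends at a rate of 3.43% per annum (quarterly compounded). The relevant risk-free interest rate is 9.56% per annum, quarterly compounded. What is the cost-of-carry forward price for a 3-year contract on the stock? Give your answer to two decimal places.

F = S · (1+r/4)^(4T) / (1+q/4)^(4T)
= 808.63 × 1.327671 / 1.107894 = 808.63 × 1.198374
F = $969.04

$969.04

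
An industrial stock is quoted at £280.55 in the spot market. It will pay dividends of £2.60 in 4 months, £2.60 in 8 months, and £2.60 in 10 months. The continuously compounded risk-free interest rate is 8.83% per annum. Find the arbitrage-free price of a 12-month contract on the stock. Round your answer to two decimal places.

£298.38

PV(dividends) I = 2.60·e^(−0.0883·4/12) + 2.60·e^(−0.0883·8/12) + 2.60·e^(−0.0883·10/12)
I = 2.5246 + 2.4514 + 2.4156 = 7.3916
F = (S − I)·e^(rT) = (280.55 − 7.3916) · e^(0.0883·12/12)
= 273.1584 · e^0.088300 = 273.1584 × 1.092316 = £298.38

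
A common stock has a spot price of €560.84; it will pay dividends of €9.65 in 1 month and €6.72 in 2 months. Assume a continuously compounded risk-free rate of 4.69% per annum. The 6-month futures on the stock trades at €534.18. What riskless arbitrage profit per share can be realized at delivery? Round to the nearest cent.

PV(dividends) I = 9.65·e^(−0.0469·1/12) + 6.72·e^(−0.0469·2/12) = 16.2800
Fair futures F* = (S − I)·e^(rT) = (560.84 − 16.2800)·e^0.023450 = 544.5600 × 1.023727 = 557.4808
Market €534.18 < fair 557.4808: forward underpriced → reverse cash-and-carry (short the stock, invest proceeds at r, pay the dividends, go long the forward).
Profit at T = |F_mkt − F*| = |534.18 − 557.4808| = €23.30 per share

€23.30 per share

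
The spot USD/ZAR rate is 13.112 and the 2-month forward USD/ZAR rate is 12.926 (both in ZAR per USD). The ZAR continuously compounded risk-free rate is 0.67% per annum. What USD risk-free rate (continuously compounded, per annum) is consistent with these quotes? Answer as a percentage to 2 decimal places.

9.24%

F = S·e^((r_ZAR − r_USD)T) ⇒ r_USD = r_ZAR − ln(F/S)/T
ln(12.926/13.112) = -0.014287; /(2/12) = -0.085722
r_USD = 0.0067 + 0.085722 = 0.092422
r_USD = 9.24%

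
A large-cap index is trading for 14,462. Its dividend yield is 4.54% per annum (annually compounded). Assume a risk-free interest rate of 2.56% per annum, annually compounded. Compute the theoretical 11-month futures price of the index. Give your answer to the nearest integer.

F = S · (1+r)^T / (1+q)^T
= 14462 × 1.023442 / 1.041539 = 14462 × 0.982625
F = 14,211

14,211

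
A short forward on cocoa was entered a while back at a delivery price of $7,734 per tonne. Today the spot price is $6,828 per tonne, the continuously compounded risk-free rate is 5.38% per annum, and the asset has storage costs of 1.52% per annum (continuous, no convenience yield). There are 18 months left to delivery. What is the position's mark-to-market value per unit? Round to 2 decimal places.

Current fair forward for the remaining 18 months: F = S·e^((r + u)·T), (r + u) = 0.0538 + 0.0152 = 0.0690
F = 6828 · e^(0.0690 × 18/12) = 6828 × 1.10904579 = 7572.5647
Value of long forward = (F − K)·e^(−rT) = (7572.5647 − 7734) · e^(−0.0538·18/12)
= -161.4353 × 0.92247039 = -148.92
Short position value = −(long value) = $148.92

$148.92 per tonne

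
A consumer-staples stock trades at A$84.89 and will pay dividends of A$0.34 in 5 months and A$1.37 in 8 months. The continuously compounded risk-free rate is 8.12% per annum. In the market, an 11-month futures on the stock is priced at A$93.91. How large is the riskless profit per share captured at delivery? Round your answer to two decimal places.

A$4.21 per share

PV(dividends) I = 0.34·e^(−0.0812·5/12) + 1.37·e^(−0.0812·8/12) = 1.6265
Fair futures F* = (S − I)·e^(rT) = (84.89 − 1.6265)·e^0.074433 = 83.2635 × 1.077273 = 89.6975
Market A$93.91 > fair 89.6975: forward overpriced → cash-and-carry (borrow at r, buy the stock and collect the dividends, short the forward).
Profit at T = |F_mkt − F*| = |93.91 − 89.6975| = A$4.21 per share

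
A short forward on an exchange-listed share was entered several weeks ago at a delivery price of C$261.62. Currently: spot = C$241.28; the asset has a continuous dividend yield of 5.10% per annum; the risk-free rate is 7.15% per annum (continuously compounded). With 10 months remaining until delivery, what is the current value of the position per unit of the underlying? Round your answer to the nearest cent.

Current fair forward for the remaining 10 months: F = S·e^((r − q)·T), (r − q) = 0.0715 − 0.0510 = 0.0205
F = 241.28 · e^(0.0205 × 10/12) = 241.28 × 1.017230 = 245.4373
Value of long forward = (F − K)·e^(−rT) = (245.4373 − 261.62) · e^(−0.0715·10/12)
= -16.1827 × 0.942157 = -15.25
Short position value = −(long value) = C$15.25

C$15.25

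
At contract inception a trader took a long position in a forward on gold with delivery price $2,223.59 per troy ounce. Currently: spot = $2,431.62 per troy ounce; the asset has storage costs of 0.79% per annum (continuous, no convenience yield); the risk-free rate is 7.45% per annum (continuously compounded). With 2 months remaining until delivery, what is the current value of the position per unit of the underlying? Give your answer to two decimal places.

Current fair forward for the remaining 2 months: F = S·e^((r + u)·T), (r + u) = 0.0745 + 0.0079 = 0.0824
F = 2431.62 · e^(0.0824 × 2/12) = 2431.62 × 1.01382807 = 2465.2446
Value of long forward = (F − K)·e^(−rT) = (2465.2446 − 2223.59) · e^(−0.0745·2/12)
= 241.6546 × 0.98766010 = 238.67

$238.67 per troy ounce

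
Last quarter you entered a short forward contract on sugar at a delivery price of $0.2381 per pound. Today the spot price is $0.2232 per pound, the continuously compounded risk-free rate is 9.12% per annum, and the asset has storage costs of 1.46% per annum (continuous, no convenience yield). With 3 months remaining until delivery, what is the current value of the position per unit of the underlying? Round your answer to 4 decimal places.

Current fair forward for the remaining 3 months: F = S·e^((r + u)·T), (r + u) = 0.0912 + 0.0146 = 0.1058
F = 0.2232 · e^(0.1058 × 3/12) = 0.2232 × 1.026803 = 0.2292
Value of long forward = (F − K)·e^(−rT) = (0.2292 − 0.2381) · e^(−0.0912·3/12)
= -0.0089 × 0.977458 = -0.0087
Short position value = −(long value) = $0.0087

$0.0087 per pound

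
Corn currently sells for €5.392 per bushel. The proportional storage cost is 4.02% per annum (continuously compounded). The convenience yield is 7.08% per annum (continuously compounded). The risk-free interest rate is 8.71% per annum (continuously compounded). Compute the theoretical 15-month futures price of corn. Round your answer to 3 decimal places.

€5.787 per bushel

Net carry = r + u − y = 0.0871 + 0.0402 − 0.0708 = 0.0565
F = S·e^((r+u−y)T) = 5.392 · e^(0.0565 × 15/12) = 5.392 · e^0.070625
= 5.392 × 1.073179 = €5.787 per bushel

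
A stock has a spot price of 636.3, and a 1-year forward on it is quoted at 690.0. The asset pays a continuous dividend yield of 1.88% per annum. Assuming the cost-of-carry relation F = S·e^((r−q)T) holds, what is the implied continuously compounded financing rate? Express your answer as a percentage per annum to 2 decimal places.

9.98%

From F = S·e^((r−q)T): (r − q) = ln(F/S)/T
ln(690.0/636.3) = ln(1.084394) = 0.081021
(r − q) = 0.081021 / (1) = 0.081021
r = ln(F/S)/T + q = 0.081021 + 0.0188 = 0.099821
r = 9.98%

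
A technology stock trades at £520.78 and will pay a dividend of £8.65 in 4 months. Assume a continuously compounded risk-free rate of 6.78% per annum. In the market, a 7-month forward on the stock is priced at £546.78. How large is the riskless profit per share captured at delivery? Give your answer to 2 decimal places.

£13.79 per share

PV(dividends) I = 8.65·e^(−0.0678·4/12) = 8.4567
Fair forward F* = (S − I)·e^(rT) = (520.78 − 8.4567)·e^0.039550 = 512.3233 × 1.040343 = 532.9920
Market £546.78 > fair 532.9920: forward overpriced → cash-and-carry (borrow at r, buy the stock and collect the dividends, short the forward).
Profit at T = |F_mkt − F*| = |546.78 − 532.9920| = £13.79 per share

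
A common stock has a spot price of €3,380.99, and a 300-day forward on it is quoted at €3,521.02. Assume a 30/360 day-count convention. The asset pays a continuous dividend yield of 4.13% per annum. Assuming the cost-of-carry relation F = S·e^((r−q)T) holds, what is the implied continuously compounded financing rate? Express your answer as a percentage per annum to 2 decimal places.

9.00%

From F = S·e^((r−q)T): (r − q) = ln(F/S)/T
ln(3521.02/3380.99) = ln(1.041417) = 0.040582
(r − q) = 0.040582 / (300/360) = 0.048698
r = ln(F/S)/T + q = 0.048698 + 0.0413 = 0.089998
r = 9.00%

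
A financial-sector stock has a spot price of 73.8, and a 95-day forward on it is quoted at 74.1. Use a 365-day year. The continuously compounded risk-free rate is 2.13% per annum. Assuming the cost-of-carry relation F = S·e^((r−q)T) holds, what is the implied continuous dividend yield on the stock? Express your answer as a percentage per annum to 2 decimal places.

From F = S·e^((r−q)T): (r − q) = ln(F/S)/T
ln(74.1/73.8) = ln(1.004065) = 0.004057
(r − q) = 0.004057 / (95/365) = 0.015587
q = r − ln(F/S)/T = 0.0213 − 0.015587 = 0.005713
q = 0.57%

0.57%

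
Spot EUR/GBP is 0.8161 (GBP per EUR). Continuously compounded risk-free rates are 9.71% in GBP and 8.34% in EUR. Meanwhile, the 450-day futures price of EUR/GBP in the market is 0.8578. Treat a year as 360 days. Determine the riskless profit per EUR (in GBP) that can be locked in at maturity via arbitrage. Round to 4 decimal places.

0.0276 per EUR (in GBP)

Fair futures: F* = S·e^(carry·T), with carry = (r_GBP − r_EUR) = 0.0971 − 0.0834 = 0.0137
F* = 0.8161 · e^(0.0137 × 450/360) = 0.8161 · e^0.017125 = 0.8161 × 1.017272 = 0.8302
Market 0.8578 > fair 0.8302: forward overpriced → cash-and-carry (buy spot, short the forward).
At maturity, profit = |F_mkt − F*| = |0.8578 − 0.8302| = 0.0276 per EUR (in GBP)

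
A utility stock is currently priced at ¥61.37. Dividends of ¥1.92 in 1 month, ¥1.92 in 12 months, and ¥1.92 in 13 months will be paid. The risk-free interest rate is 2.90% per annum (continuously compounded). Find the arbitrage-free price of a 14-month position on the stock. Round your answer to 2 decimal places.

PV(dividends) I = 1.92·e^(−0.0290·1/12) + 1.92·e^(−0.0290·12/12) + 1.92·e^(−0.0290·13/12)
I = 1.9154 + 1.8651 + 1.8606 = 5.6411
F = (S − I)·e^(rT) = (61.37 − 5.6411) · e^(0.0290·14/12)
= 55.7289 · e^0.033833 = 55.7289 × 1.034412 = ¥57.65

¥57.65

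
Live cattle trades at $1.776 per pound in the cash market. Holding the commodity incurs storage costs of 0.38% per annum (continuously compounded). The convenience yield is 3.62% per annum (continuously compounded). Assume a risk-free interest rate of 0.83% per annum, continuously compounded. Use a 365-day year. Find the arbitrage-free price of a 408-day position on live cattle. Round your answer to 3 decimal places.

$1.729 per pound

Net carry = r + u − y = 0.0083 + 0.0038 − 0.0362 = -0.0241
F = S·e^((r+u−y)T) = 1.776 · e^(-0.0241 × 408/365) = 1.776 · e^-0.026939
= 1.776 × 0.973421 = $1.729 per pound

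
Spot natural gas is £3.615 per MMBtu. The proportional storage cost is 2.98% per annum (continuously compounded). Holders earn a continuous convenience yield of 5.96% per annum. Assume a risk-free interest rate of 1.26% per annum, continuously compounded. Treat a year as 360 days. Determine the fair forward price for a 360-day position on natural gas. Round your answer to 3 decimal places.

Net carry = r + u − y = 0.0126 + 0.0298 − 0.0596 = -0.0172
F = S·e^((r+u−y)T) = 3.615 · e^(-0.0172 × 360/360) = 3.615 · e^-0.017200
= 3.615 × 0.982947 = £3.553 per MMBtu

£3.553 per MMBtu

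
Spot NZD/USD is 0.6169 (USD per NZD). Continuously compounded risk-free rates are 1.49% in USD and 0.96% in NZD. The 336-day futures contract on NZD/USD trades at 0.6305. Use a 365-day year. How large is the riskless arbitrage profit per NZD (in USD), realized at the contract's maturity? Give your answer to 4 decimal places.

0.0106 per NZD (in USD)

Fair futures: F* = S·e^(carry·T), with carry = (r_USD − r_NZD) = 0.0149 − 0.0096 = 0.0053
F* = 0.6169 · e^(0.0053 × 336/365) = 0.6169 · e^0.004879 = 0.6169 × 1.004891 = 0.6199
Market 0.6305 > fair 0.6199: forward overpriced → cash-and-carry (buy spot, short the forward).
At maturity, profit = |F_mkt − F*| = |0.6305 − 0.6199| = 0.0106 per NZD (in USD)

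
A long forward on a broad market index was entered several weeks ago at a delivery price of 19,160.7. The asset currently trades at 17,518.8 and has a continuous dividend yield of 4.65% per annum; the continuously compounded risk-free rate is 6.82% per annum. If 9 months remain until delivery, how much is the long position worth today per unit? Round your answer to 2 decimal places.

-1286.91

Current fair forward for the remaining 9 months: F = S·e^((r − q)·T), (r − q) = 0.0682 − 0.0465 = 0.0217
F = 17518.8 · e^(0.0217 × 9/12) = 17518.8 × 1.01640816 = 17806.2513
Value of long forward = (F − K)·e^(−rT) = (17806.2513 − 19160.7) · e^(−0.0682·9/12)
= -1354.4487 × 0.95013614 = -1286.91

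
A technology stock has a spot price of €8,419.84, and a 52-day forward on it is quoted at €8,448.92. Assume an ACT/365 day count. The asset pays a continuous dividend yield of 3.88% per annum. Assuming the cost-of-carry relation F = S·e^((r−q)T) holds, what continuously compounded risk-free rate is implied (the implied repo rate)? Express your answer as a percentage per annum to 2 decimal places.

6.30%

From F = S·e^((r−q)T): (r − q) = ln(F/S)/T
ln(8448.92/8419.84) = ln(1.003454) = 0.003448
(r − q) = 0.003448 / (52/365) = 0.024202
r = ln(F/S)/T + q = 0.024202 + 0.0388 = 0.063002
r = 6.30%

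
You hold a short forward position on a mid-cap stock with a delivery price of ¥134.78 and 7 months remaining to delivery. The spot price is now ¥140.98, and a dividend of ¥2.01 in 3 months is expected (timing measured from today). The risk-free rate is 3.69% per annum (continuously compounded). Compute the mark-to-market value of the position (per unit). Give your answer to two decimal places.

PV(remaining dividends) I = 2.01·e^(−0.0369·3/12) = 1.9915
Current forward F = (S − I)·e^(rT) = (140.98 − 1.9915)·e^(0.0369·7/12) = 138.9885 × 1.021758 = 142.0126
Value (long) = (F − K)·e^(−rT) = (142.0126 − 134.78) × 0.978705 = 7.0786
Short position value = −(long value) = -¥7.08

-¥7.08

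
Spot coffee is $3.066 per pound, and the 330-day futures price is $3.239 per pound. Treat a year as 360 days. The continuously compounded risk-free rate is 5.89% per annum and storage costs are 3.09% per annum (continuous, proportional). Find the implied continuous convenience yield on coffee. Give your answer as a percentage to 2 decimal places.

F = S·e^((r+u−y)T) ⇒ (r+u−y) = ln(F/S)/T
ln(3.239/3.066) = 0.054891; /T ⇒ 0.059881
y = r + u − ln(F/S)/T = 0.0589 + 0.0309 − 0.059881 = 0.029919
y = 2.99%

2.99%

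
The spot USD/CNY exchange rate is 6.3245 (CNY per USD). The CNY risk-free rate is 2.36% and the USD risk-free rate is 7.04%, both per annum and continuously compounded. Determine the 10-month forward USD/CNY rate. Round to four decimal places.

F = S·e^((r_CNY − r_USD)T) = 6.3245 · e^((0.0236 − 0.0704) × 10/12)
= 6.3245 · e^-0.039000 = 6.3245 × 0.961751
F = 6.0826 CNY per USD

6.0826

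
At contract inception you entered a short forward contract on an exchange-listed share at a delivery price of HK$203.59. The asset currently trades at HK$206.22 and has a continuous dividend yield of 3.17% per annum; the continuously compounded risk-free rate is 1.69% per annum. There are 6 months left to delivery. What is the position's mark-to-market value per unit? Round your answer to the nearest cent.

-HK$1.10

Current fair forward for the remaining 6 months: F = S·e^((r − q)·T), (r − q) = 0.0169 − 0.0317 = -0.0148
F = 206.22 · e^(-0.0148 × 6/12) = 206.22 × 0.992627 = 204.6995
Value of long forward = (F − K)·e^(−rT) = (204.6995 − 203.59) · e^(−0.0169·6/12)
= 1.1095 × 0.991586 = 1.10
Short position value = −(long value) = -HK$1.10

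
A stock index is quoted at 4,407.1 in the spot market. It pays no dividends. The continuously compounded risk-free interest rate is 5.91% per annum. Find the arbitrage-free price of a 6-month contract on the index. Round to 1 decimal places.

4,539.3

F = S·e^(rT) = 4407.1 · e^(0.0591 × 6/12)
= 4407.1 · e^0.029550 = 4407.1 × 1.029991
F = 4,539.3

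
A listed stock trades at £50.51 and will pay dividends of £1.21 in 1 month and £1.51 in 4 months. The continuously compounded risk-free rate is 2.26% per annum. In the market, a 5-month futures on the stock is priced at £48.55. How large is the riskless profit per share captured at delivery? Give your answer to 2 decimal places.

PV(dividends) I = 1.21·e^(−0.0226·1/12) + 1.51·e^(−0.0226·4/12) = 2.7064
Fair futures F* = (S − I)·e^(rT) = (50.51 − 2.7064)·e^0.009417 = 47.8036 × 1.009461 = 48.2559
Market £48.55 > fair 48.2559: forward overpriced → cash-and-carry (borrow at r, buy the stock and collect the dividends, short the forward).
Profit at T = |F_mkt − F*| = |48.55 − 48.2559| = £0.29 per share

£0.29 per share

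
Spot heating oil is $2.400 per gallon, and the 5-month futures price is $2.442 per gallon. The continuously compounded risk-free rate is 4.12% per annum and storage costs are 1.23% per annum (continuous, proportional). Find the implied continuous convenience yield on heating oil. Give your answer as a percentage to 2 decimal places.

F = S·e^((r+u−y)T) ⇒ (r+u−y) = ln(F/S)/T
ln(2.442/2.400) = 0.017349; /T ⇒ 0.041638
y = r + u − ln(F/S)/T = 0.0412 + 0.0123 − 0.041638 = 0.011862
y = 1.19%

1.19%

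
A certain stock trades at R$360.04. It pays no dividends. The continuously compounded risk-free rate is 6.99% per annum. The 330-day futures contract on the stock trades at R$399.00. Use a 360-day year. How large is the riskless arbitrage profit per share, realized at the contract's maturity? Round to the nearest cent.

Fair futures: F* = S·e^(carry·T), with carry = r = 0.0699
F* = 360.04 · e^(0.0699 × 330/360) = 360.04 · e^0.064075 = 360.04 × 1.066172 = R$383.8646
Market R$399.00 > fair R$383.8646: forward overpriced → cash-and-carry (buy spot, short the forward).
At maturity, profit = |F_mkt − F*| = |399.00 − 383.8646| = R$15.14 per share

R$15.14 per share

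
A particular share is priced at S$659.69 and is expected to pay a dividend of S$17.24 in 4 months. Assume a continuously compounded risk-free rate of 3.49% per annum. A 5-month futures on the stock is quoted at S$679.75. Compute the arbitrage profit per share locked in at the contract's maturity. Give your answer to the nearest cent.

PV(dividends) I = 17.24·e^(−0.0349·4/12) = 17.0406
Fair futures F* = (S − I)·e^(rT) = (659.69 − 17.0406)·e^0.014542 = 642.6494 × 1.014648 = 652.0629
Market S$679.75 > fair 652.0629: forward overpriced → cash-and-carry (borrow at r, buy the stock and collect the dividends, short the forward).
Profit at T = |F_mkt − F*| = |679.75 − 652.0629| = S$27.69 per share

S$27.69 per share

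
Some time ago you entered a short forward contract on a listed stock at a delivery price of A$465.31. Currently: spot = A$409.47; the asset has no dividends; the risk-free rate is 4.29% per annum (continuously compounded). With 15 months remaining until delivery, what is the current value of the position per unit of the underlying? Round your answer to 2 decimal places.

Current fair forward for the remaining 15 months: F = S·e^(r·T), r = 0.0429
F = 409.47 · e^(0.0429 × 15/12) = 409.47 × 1.055089 = 432.0273
Value of long forward = (F − K)·e^(−rT) = (432.0273 − 465.31) · e^(−0.0429·15/12)
= -33.2827 × 0.947787 = -31.54
Short position value = −(long value) = A$31.54

A$31.54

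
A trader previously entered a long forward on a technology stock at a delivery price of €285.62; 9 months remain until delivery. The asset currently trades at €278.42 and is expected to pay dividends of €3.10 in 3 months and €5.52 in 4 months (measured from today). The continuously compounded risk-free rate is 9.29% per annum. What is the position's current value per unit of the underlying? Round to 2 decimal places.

PV(remaining dividends) I = 3.10·e^(−0.0929·3/12) + 5.52·e^(−0.0929·4/12) = 8.3805
Current forward F = (S − I)·e^(rT) = (278.42 − 8.3805)·e^(0.0929·9/12) = 270.0395 × 1.072160 = 289.5256
Value (long) = (F − K)·e^(−rT) = (289.5256 − 285.62) × 0.932697 = 3.6427
Value = €3.64

€3.64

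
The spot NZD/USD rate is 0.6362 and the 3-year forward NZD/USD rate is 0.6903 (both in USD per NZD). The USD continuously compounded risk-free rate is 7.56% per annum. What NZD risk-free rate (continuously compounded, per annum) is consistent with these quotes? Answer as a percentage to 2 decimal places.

4.84%

F = S·e^((r_USD − r_NZD)T) ⇒ r_NZD = r_USD − ln(F/S)/T
ln(0.6903/0.6362) = 0.081613; /(3) = 0.027204
r_NZD = 0.0756 − 0.027204 = 0.048396
r_NZD = 4.84%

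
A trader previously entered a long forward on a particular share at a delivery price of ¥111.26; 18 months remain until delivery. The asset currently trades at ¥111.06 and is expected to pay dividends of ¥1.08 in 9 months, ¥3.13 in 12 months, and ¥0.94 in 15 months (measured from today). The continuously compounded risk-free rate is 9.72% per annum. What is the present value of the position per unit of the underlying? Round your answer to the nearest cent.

PV(remaining dividends) I = 1.08·e^(−0.0972·9/12) + 3.13·e^(−0.0972·12/12) + 0.94·e^(−0.0972·15/12) = 4.6766
Current forward F = (S − I)·e^(rT) = (111.06 − 4.6766)·e^(0.0972·18/12) = 106.3834 × 1.156965 = 123.0819
Value (long) = (F − K)·e^(−rT) = (123.0819 − 111.26) × 0.864331 = 10.2180
Value = ¥10.22

¥10.22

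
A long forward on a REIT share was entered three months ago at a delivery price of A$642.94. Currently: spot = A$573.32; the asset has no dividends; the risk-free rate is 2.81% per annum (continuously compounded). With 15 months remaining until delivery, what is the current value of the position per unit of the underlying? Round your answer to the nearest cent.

-A$47.43

Current fair forward for the remaining 15 months: F = S·e^(r·T), r = 0.0281
F = 573.32 · e^(0.0281 × 15/12) = 573.32 × 1.035749 = 593.8156
Value of long forward = (F − K)·e^(−rT) = (593.8156 − 642.94) · e^(−0.0281·15/12)
= -49.1244 × 0.965485 = -47.43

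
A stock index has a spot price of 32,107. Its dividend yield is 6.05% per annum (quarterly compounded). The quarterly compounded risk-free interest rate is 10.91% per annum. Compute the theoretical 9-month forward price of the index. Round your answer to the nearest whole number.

F = S · (1+r/4)^(4T) / (1+q/4)^(4T)
= 32107 × 1.084077 / 1.046065 = 32107 × 1.036338
F = 33,274

33,274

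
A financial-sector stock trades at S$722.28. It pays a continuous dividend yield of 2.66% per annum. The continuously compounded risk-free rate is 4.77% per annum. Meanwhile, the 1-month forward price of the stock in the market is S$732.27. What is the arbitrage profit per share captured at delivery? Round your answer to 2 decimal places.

Fair forward: F* = S·e^(carry·T), with carry = (r − q) = 0.0477 − 0.0266 = 0.0211
F* = 722.28 · e^(0.0211 × 1/12) = 722.28 · e^0.001758 = 722.28 × 1.001760 = S$723.5512
Market S$732.27 > fair S$723.5512: forward overpriced → cash-and-carry (buy spot, short the forward).
At maturity, profit = |F_mkt − F*| = |732.27 − 723.5512| = S$8.72 per share

S$8.72 per share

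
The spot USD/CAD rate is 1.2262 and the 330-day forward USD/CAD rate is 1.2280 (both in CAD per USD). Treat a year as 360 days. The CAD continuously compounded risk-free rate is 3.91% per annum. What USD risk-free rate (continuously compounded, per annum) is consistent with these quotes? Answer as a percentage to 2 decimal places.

F = S·e^((r_CAD − r_USD)T) ⇒ r_USD = r_CAD − ln(F/S)/T
ln(1.2280/1.2262) = 0.001467; /(330/360) = 0.001600
r_USD = 0.0391 − 0.001600 = 0.037500
r_USD = 3.75%

3.75%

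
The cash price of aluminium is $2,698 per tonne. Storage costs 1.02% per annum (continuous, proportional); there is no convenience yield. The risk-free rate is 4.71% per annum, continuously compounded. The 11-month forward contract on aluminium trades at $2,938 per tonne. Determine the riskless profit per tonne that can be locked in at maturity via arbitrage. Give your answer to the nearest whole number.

Fair forward: F* = S·e^(carry·T), with carry = (r + u) = 0.0471 + 0.0102 = 0.0573
F* = 2698 · e^(0.0573 × 11/12) = 2698 · e^0.052525 = 2698 × 1.053929 = $2843.5004
Market $2938 > fair $2843.5004: forward overpriced → cash-and-carry (buy spot, short the forward).
At maturity, profit = |F_mkt − F*| = |2938 − 2843.5004| = $94 per tonne

$94 per tonne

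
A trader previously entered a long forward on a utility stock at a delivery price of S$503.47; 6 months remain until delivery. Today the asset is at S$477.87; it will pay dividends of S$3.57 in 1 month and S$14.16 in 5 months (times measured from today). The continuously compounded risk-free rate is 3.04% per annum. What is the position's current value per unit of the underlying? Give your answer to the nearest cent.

-S$35.55

PV(remaining dividends) I = 3.57·e^(−0.0304·1/12) + 14.16·e^(−0.0304·5/12) = 17.5427
Current forward F = (S − I)·e^(rT) = (477.87 − 17.5427)·e^(0.0304·6/12) = 460.3273 × 1.015316 = 467.3777
Value (long) = (F − K)·e^(−rT) = (467.3777 − 503.47) × 0.984915 = -35.5478
Value = -S$35.55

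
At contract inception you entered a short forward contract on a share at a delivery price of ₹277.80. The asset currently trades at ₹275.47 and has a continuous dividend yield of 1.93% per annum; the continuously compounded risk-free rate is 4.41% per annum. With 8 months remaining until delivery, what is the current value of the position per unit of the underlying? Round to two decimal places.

-₹2.20

Current fair forward for the remaining 8 months: F = S·e^((r − q)·T), (r − q) = 0.0441 − 0.0193 = 0.0248
F = 275.47 · e^(0.0248 × 8/12) = 275.47 × 1.016671 = 280.0624
Value of long forward = (F − K)·e^(−rT) = (280.0624 − 277.80) · e^(−0.0441·8/12)
= 2.2624 × 0.971028 = 2.20
Short position value = −(long value) = -₹2.20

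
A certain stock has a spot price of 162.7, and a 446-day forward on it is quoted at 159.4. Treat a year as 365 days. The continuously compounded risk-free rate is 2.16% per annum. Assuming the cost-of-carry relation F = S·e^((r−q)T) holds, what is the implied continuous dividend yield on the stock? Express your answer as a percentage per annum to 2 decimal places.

3.84%

From F = S·e^((r−q)T): (r − q) = ln(F/S)/T
ln(159.4/162.7) = ln(0.979717) = -0.020492
(r − q) = -0.020492 / (446/365) = -0.016770
q = r − ln(F/S)/T = 0.0216 + 0.016770 = 0.038370
q = 3.84%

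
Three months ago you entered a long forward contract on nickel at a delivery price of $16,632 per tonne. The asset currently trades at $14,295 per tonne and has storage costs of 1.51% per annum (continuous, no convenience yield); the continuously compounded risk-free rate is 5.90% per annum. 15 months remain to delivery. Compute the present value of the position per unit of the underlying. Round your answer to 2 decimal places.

-$882.15 per tonne

Current fair forward for the remaining 15 months: F = S·e^((r + u)·T), (r + u) = 0.0590 + 0.0151 = 0.0741
F = 14295 · e^(0.0741 × 15/12) = 14295 × 1.09705026 = 15682.3335
Value of long forward = (F − K)·e^(−rT) = (15682.3335 − 16632) · e^(−0.0590·15/12)
= -949.6665 × 0.92890389 = -882.15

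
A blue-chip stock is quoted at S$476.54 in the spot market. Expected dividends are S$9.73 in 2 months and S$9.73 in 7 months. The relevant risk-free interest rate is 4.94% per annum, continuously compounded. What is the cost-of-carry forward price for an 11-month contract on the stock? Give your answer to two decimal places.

PV(dividends) I = 9.73·e^(−0.0494·2/12) + 9.73·e^(−0.0494·7/12)
I = 9.6502 + 9.4536 = 19.1038
F = (S − I)·e^(rT) = (476.54 − 19.1038) · e^(0.0494·11/12)
= 457.4362 · e^0.045283 = 457.4362 × 1.046324 = S$478.63

S$478.63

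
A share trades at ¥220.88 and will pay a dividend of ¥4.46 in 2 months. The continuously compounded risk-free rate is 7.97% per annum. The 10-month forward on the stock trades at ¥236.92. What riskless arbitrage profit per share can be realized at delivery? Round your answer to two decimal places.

¥5.58 per share

PV(dividends) I = 4.46·e^(−0.0797·2/12) = 4.4011
Fair forward F* = (S − I)·e^(rT) = (220.88 − 4.4011)·e^0.066417 = 216.4789 × 1.068672 = 231.3449
Market ¥236.92 > fair 231.3449: forward overpriced → cash-and-carry (borrow at r, buy the stock and collect the dividends, short the forward).
Profit at T = |F_mkt − F*| = |236.92 − 231.3449| = ¥5.58 per share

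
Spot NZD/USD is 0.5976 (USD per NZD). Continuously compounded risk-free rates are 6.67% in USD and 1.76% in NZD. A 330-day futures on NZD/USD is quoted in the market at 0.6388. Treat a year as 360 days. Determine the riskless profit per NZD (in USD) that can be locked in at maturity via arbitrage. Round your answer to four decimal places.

Fair futures: F* = S·e^(carry·T), with carry = (r_USD − r_NZD) = 0.0667 − 0.0176 = 0.0491
F* = 0.5976 · e^(0.0491 × 330/360) = 0.5976 · e^0.045008 = 0.5976 × 1.046036 = 0.6251
Market 0.6388 > fair 0.6251: forward overpriced → cash-and-carry (buy spot, short the forward).
At maturity, profit = |F_mkt − F*| = |0.6388 − 0.6251| = 0.0137 per NZD (in USD)

0.0137 per NZD (in USD)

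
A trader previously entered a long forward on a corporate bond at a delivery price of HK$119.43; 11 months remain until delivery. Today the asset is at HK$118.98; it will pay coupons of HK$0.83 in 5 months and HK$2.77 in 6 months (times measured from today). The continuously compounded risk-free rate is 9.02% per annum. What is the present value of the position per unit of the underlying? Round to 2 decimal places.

PV(remaining coupons) I = 0.83·e^(−0.0902·5/12) + 2.77·e^(−0.0902·6/12) = 3.4472
Current forward F = (S − I)·e^(rT) = (118.98 − 3.4472)·e^(0.0902·11/12) = 115.5328 × 1.086198 = 125.4915
Value (long) = (F − K)·e^(−rT) = (125.4915 − 119.43) × 0.920643 = 5.5805
Value = HK$5.58

HK$5.58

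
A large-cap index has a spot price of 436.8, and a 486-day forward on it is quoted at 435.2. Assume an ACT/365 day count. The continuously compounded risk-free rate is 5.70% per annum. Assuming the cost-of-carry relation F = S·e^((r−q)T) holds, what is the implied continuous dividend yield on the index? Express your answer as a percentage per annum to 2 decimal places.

5.98%

From F = S·e^((r−q)T): (r − q) = ln(F/S)/T
ln(435.2/436.8) = ln(0.996337) = -0.003670
(r − q) = -0.003670 / (486/365) = -0.002756
q = r − ln(F/S)/T = 0.0570 + 0.002756 = 0.059756
q = 5.98%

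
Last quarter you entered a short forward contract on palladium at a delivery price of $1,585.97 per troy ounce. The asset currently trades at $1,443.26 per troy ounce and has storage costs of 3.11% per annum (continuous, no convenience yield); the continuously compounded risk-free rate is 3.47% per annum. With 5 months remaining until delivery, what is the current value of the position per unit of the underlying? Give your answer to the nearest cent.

Current fair forward for the remaining 5 months: F = S·e^((r + u)·T), (r + u) = 0.0347 + 0.0311 = 0.0658
F = 1443.26 · e^(0.0658 × 5/12) = 1443.26 × 1.02779596 = 1483.3768
Value of long forward = (F − K)·e^(−rT) = (1483.3768 − 1585.97) · e^(−0.0347·5/12)
= -102.5932 × 0.98564569 = -101.12
Short position value = −(long value) = $101.12

$101.12 per troy ounce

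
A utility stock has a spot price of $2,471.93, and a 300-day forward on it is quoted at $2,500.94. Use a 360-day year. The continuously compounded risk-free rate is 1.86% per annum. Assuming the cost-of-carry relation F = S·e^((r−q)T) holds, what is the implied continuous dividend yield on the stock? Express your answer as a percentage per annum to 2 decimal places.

From F = S·e^((r−q)T): (r − q) = ln(F/S)/T
ln(2500.94/2471.93) = ln(1.011736) = 0.011668
(r − q) = 0.011668 / (300/360) = 0.014002
q = r − ln(F/S)/T = 0.0186 − 0.014002 = 0.004598
q = 0.46%

0.46%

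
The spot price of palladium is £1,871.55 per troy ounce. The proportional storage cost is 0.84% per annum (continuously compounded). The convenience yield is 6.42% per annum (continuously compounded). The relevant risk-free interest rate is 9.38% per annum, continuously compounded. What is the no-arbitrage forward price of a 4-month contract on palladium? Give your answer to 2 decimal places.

£1,895.41 per troy ounce

Net carry = r + u − y = 0.0938 + 0.0084 − 0.0642 = 0.0380
F = S·e^((r+u−y)T) = 1871.55 · e^(0.0380 × 4/12) = 1871.55 · e^0.01266667
= 1871.55 × 1.01274723 = £1,895.41 per troy ounce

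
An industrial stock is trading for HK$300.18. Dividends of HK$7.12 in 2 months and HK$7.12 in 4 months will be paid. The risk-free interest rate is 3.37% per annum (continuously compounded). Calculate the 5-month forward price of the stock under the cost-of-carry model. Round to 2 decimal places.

HK$290.10

PV(dividends) I = 7.12·e^(−0.0337·2/12) + 7.12·e^(−0.0337·4/12)
I = 7.0801 + 7.0405 = 14.1206
F = (S − I)·e^(rT) = (300.18 − 14.1206) · e^(0.0337·5/12)
= 286.0594 · e^0.014042 = 286.0594 × 1.014141 = HK$290.10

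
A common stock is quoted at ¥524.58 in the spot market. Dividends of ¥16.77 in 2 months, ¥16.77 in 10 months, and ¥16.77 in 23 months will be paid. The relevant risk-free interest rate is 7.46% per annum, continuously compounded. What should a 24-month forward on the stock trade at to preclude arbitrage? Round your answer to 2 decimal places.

PV(dividends) I = 16.77·e^(−0.0746·2/12) + 16.77·e^(−0.0746·10/12) + 16.77·e^(−0.0746·23/12)
I = 16.5628 + 15.7592 + 14.5357 = 46.8577
F = (S − I)·e^(rT) = (524.58 − 46.8577) · e^(0.0746·24/12)
= 477.7223 · e^0.149200 = 477.7223 × 1.160905 = ¥554.59

¥554.59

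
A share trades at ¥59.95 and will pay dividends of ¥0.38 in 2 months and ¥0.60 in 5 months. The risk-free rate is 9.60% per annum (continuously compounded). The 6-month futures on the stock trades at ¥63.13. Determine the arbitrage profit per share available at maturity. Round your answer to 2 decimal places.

¥1.23 per share

PV(dividends) I = 0.38·e^(−0.0960·2/12) + 0.60·e^(−0.0960·5/12) = 0.9504
Fair futures F* = (S − I)·e^(rT) = (59.95 − 0.9504)·e^0.048000 = 58.9996 × 1.049171 = 61.9007
Market ¥63.13 > fair 61.9007: forward overpriced → cash-and-carry (borrow at r, buy the stock and collect the dividends, short the forward).
Profit at T = |F_mkt − F*| = |63.13 − 61.9007| = ¥1.23 per share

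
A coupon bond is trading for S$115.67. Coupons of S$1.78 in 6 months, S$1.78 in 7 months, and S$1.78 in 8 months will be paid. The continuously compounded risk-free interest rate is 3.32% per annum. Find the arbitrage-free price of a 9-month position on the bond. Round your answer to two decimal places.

PV(coupons) I = 1.78·e^(−0.0332·6/12) + 1.78·e^(−0.0332·7/12) + 1.78·e^(−0.0332·8/12)
I = 1.7507 + 1.7459 + 1.7410 = 5.2376
F = (S − I)·e^(rT) = (115.67 − 5.2376) · e^(0.0332·9/12)
= 110.4324 · e^0.024900 = 110.4324 × 1.025213 = S$113.22

S$113.22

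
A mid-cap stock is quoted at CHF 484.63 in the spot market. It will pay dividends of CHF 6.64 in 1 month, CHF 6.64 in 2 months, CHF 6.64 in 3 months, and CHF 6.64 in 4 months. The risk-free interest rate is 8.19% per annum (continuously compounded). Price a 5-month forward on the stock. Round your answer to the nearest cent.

CHF 474.44

PV(dividends) I = 6.64·e^(−0.0819·1/12) + 6.64·e^(−0.0819·2/12) + 6.64·e^(−0.0819·3/12) + 6.64·e^(−0.0819·4/12)
I = 6.5948 + 6.5500 + 6.5054 + 6.4612 = 26.1114
F = (S − I)·e^(rT) = (484.63 − 26.1114) · e^(0.0819·5/12)
= 458.5186 · e^0.034125 = 458.5186 × 1.034714 = CHF 474.44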